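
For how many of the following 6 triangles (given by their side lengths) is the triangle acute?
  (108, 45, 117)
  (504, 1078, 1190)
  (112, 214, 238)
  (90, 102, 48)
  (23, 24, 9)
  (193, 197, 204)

(108,45,117): 45²+108² = 13689 = 117² → right
(504,1078,1190): 504²+1078² = 1416100 = 1190² → right
(112,214,238): 112²+214² = 58340 > 56644 = 238² → acute
(90,102,48): 48²+90² = 10404 = 102² → right
(23,24,9): 9²+23² = 610 > 576 = 24² → acute
(193,197,204): 193²+197² = 76058 > 41616 = 204² → acute
3 of the 6 are acute.

3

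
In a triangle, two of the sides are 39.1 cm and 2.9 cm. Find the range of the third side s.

By the triangle inequality, s must be less than 39.1 + 2.9 = 42.0 and greater than |39.1 − 2.9| = 36.2.

36.2 < s < 42.0 (cm)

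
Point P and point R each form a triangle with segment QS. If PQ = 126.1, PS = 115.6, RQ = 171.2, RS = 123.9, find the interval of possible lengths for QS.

From triangle PQS: |126.1 − 115.6| < QS < 126.1 + 115.6, i.e. 10.5 < QS < 241.7.
From triangle RQS: 47.3 < QS < 295.1.
Both must hold, so QS lies in the intersection.

47.3 < QS < 241.7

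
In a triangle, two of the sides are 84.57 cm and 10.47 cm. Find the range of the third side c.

By the triangle inequality, c must be less than 84.57 + 10.47 = 95.04 and greater than |84.57 − 10.47| = 74.10.

74.10 < c < 95.04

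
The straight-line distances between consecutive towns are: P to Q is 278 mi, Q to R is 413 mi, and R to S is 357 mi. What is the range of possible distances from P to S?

The maximum is all hops collinear in one direction: 278 + 413 + 357 = 1048.
The longest hop is 413; the others sum to 635. Since 413 ≤ 635, the path can fold back on itself completely, so the minimum distance is 0.

0 ≤ PS ≤ 1048 mi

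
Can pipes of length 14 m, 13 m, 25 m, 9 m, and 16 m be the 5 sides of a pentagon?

Yes

A pentagon exists iff every side is shorter than the sum of the others — equivalently, the longest side is less than the sum of the rest.
Longest side 25 < 52 (sum of the remaining 4), so yes.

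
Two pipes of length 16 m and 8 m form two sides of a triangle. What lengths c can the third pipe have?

By the triangle inequality, c must be less than 16 + 8 = 24 and greater than |16 − 8| = 8.

8 < c < 24 (m)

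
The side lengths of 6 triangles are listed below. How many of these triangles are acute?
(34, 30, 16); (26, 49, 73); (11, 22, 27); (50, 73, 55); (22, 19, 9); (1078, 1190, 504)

(34,30,16): 16²+30² = 1156 = 34² → right
(26,49,73): 26²+49² = 3077 < 5329 = 73² → obtuse
(11,22,27): 11²+22² = 605 < 729 = 27² → obtuse
(50,73,55): 50²+55² = 5525 > 5329 = 73² → acute
(22,19,9): 9²+19² = 442 < 484 = 22² → obtuse
(1078,1190,504): 504²+1078² = 1416100 = 1190² → right
1 of the 6 is acute.

1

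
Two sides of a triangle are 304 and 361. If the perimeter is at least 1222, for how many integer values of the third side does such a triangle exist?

Triangle inequality: 57 < x < 665. Perimeter ≥ 1222 gives x ≥ 1222 − 304 − 361 = 557.
So 557 ≤ x < 665; integers 557 through 664: 108 values.

108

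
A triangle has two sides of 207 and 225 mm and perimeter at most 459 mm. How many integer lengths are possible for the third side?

Triangle inequality: 18 < x < 432. Perimeter ≤ 459 gives x ≤ 459 − 207 − 225 = 27.
So 18 < x ≤ 27; integers 19 through 27: 9 values.

9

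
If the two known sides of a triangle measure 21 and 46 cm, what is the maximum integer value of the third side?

66

The third side must be strictly less than 21 + 46 = 67.
The largest integer below 67 is 66.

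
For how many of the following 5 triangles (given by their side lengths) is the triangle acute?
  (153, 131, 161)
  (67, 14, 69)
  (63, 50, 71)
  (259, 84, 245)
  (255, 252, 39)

(153,131,161): 131²+153² = 40570 > 25921 = 161² → acute
(67,14,69): 14²+67² = 4685 < 4761 = 69² → obtuse
(63,50,71): 50²+63² = 6469 > 5041 = 71² → acute
(259,84,245): 84²+245² = 67081 = 259² → right
(255,252,39): 39²+252² = 65025 = 255² → right
2 of the 5 are acute.

2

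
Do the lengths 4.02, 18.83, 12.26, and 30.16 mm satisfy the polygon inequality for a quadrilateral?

A quadrilateral exists iff every side is shorter than the sum of the others — equivalently, the longest side is less than the sum of the rest.
Longest side 30.16 < 35.11 (sum of the remaining 3), so yes.

Yes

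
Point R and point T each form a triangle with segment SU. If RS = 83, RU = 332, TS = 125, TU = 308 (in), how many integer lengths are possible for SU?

From triangle RSU: 249 < SU < 415.
From triangle TSU: 183 < SU < 433.
Intersection: 249 < SU < 415, so integers 250 through 414: 165 values.

165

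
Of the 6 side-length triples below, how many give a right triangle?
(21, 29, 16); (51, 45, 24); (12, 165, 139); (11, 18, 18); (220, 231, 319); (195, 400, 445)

(21,29,16): 16²+21² = 697 < 841 = 29² → obtuse
(51,45,24): 24²+45² = 2601 = 51² → right
(12,165,139): 12+139 ≤ 165, not a triangle
(11,18,18): 11²+18² = 445 > 324 = 18² → acute
(220,231,319): 220²+231² = 101761 = 319² → right
(195,400,445): 195²+400² = 198025 = 445² → right
3 of the 6 are right.

3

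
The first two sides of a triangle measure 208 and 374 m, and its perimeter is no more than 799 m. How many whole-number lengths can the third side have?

Triangle inequality: 166 < x < 582. Perimeter ≤ 799 gives x ≤ 799 − 208 − 374 = 217.
So 166 < x ≤ 217; integers 167 through 217: 51 values.

51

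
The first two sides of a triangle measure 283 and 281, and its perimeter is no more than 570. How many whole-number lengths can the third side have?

Triangle inequality: 2 < x < 564. Perimeter ≤ 570 gives x ≤ 570 − 283 − 281 = 6.
So 2 < x ≤ 6; integers 3 through 6: 4 values.

4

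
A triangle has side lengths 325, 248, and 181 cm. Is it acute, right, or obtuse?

Compare the square of the longest side to the sum of squares of the other two: 181² + 248² = 94265 < 105625 = 325².

obtuse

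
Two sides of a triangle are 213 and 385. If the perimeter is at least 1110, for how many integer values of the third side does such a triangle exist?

Triangle inequality: 172 < x < 598. Perimeter ≥ 1110 gives x ≥ 1110 − 213 − 385 = 512.
So 512 ≤ x < 598; integers 512 through 597: 86 values.

86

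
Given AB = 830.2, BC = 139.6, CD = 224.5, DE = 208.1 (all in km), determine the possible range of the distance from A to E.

The maximum is all hops collinear in one direction: 830.2 + 139.6 + 224.5 + 208.1 = 1402.4.
The longest hop is 830.2; the others sum to 572.2. Folding the others back against it leaves at least 830.2 − 572.2 = 258.0.

258.0 ≤ AE ≤ 1402.4 km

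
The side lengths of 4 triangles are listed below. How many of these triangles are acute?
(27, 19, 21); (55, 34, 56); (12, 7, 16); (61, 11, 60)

(27,19,21): 19²+21² = 802 > 729 = 27² → acute
(55,34,56): 34²+55² = 4181 > 3136 = 56² → acute
(12,7,16): 7²+12² = 193 < 256 = 16² → obtuse
(61,11,60): 11²+60² = 3721 = 61² → right
2 of the 4 are acute.

2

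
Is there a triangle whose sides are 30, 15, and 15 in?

No

The two shorter sides sum to 30, exactly equal to the longest side 30.
That gives only a degenerate (flat) triangle — the inequality must be strict.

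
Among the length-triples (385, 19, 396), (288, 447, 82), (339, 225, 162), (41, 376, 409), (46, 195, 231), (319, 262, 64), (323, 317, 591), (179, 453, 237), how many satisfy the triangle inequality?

(19,385,396): 19+385 > 396 → valid
(82,288,447): 82+288 ≤ 447 → not valid
(162,225,339): 162+225 > 339 → valid
(41,376,409): 41+376 > 409 → valid
(46,195,231): 46+195 > 231 → valid
(64,262,319): 64+262 > 319 → valid
(317,323,591): 317+323 > 591 → valid
(179,237,453): 179+237 ≤ 453 → not valid
6 of the 8 triples form a triangle.

6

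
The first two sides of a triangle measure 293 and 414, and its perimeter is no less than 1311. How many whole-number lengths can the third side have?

Triangle inequality: 121 < x < 707. Perimeter ≥ 1311 gives x ≥ 1311 − 293 − 414 = 604.
So 604 ≤ x < 707; integers 604 through 706: 103 values.

103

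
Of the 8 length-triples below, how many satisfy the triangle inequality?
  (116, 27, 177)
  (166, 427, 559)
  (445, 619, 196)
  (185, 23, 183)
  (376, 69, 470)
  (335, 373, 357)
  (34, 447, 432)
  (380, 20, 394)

6

(27,116,177): 27+116 ≤ 177 → not valid
(166,427,559): 166+427 > 559 → valid
(196,445,619): 196+445 > 619 → valid
(23,183,185): 23+183 > 185 → valid
(69,376,470): 69+376 ≤ 470 → not valid
(335,357,373): 335+357 > 373 → valid
(34,432,447): 34+432 > 447 → valid
(20,380,394): 20+380 > 394 → valid
6 of the 8 triples form a triangle.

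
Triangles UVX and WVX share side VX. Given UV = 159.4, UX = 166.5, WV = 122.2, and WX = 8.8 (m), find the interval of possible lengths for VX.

113.4 < VX < 131.0

From triangle UVX: |159.4 − 166.5| < VX < 159.4 + 166.5, i.e. 7.1 < VX < 325.9.
From triangle WVX: 113.4 < VX < 131.0.
Both must hold, so VX lies in the intersection.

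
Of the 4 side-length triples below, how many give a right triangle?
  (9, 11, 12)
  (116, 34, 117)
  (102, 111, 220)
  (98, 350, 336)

1

(9,11,12): 9²+11² = 202 > 144 = 12² → acute
(116,34,117): 34²+116² = 14612 > 13689 = 117² → acute
(102,111,220): 102+111 ≤ 220, not a triangle
(98,350,336): 98²+336² = 122500 = 350² → right
1 of the 4 is right.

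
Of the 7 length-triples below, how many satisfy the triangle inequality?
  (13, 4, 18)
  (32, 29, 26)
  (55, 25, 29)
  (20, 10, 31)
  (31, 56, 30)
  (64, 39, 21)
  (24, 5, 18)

(4,13,18): 4+13 ≤ 18 → not valid
(26,29,32): 26+29 > 32 → valid
(25,29,55): 25+29 ≤ 55 → not valid
(10,20,31): 10+20 ≤ 31 → not valid
(30,31,56): 30+31 > 56 → valid
(21,39,64): 21+39 ≤ 64 → not valid
(5,18,24): 5+18 ≤ 24 → not valid
2 of the 7 triples form a triangle.

2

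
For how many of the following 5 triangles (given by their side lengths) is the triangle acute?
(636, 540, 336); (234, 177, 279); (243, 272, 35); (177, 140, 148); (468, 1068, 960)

(636,540,336): 336²+540² = 404496 = 636² → right
(234,177,279): 177²+234² = 86085 > 77841 = 279² → acute
(243,272,35): 35²+243² = 60274 < 73984 = 272² → obtuse
(177,140,148): 140²+148² = 41504 > 31329 = 177² → acute
(468,1068,960): 468²+960² = 1140624 = 1068² → right
2 of the 5 are acute.

2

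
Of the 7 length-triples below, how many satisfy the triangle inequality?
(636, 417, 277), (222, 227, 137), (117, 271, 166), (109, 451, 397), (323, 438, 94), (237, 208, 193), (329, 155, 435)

(277,417,636): 277+417 > 636 → valid
(137,222,227): 137+222 > 227 → valid
(117,166,271): 117+166 > 271 → valid
(109,397,451): 109+397 > 451 → valid
(94,323,438): 94+323 ≤ 438 → not valid
(193,208,237): 193+208 > 237 → valid
(155,329,435): 155+329 > 435 → valid
6 of the 7 triples form a triangle.

6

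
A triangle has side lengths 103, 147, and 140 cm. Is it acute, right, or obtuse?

Compare the square of the longest side to the sum of squares of the other two: 103² + 140² = 30209 > 21609 = 147².

acute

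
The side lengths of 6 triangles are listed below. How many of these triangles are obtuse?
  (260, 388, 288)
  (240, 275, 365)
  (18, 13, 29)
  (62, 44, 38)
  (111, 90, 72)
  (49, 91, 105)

(260,388,288): 260²+288² = 150544 = 388² → right
(240,275,365): 240²+275² = 133225 = 365² → right
(18,13,29): 13²+18² = 493 < 841 = 29² → obtuse
(62,44,38): 38²+44² = 3380 < 3844 = 62² → obtuse
(111,90,72): 72²+90² = 13284 > 12321 = 111² → acute
(49,91,105): 49²+91² = 10682 < 11025 = 105² → obtuse
3 of the 6 are obtuse.

3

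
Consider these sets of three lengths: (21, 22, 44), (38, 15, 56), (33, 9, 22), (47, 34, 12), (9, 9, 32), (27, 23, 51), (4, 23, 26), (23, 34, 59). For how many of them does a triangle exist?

(21,22,44): 21+22 ≤ 44 → not valid
(15,38,56): 15+38 ≤ 56 → not valid
(9,22,33): 9+22 ≤ 33 → not valid
(12,34,47): 12+34 ≤ 47 → not valid
(9,9,32): 9+9 ≤ 32 → not valid
(23,27,51): 23+27 ≤ 51 → not valid
(4,23,26): 4+23 > 26 → valid
(23,34,59): 23+34 ≤ 59 → not valid
1 of the 8 triples forms a triangle.

1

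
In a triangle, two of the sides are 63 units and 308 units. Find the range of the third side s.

245 < s < 371

By the triangle inequality, s must be less than 63 + 308 = 371 and greater than |63 − 308| = 245.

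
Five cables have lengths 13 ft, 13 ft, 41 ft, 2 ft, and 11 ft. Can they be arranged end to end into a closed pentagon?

No

For a pentagon, each side must be shorter than the sum of the others.
Here the longest side is 41, but the remaining 4 sides sum to only 39.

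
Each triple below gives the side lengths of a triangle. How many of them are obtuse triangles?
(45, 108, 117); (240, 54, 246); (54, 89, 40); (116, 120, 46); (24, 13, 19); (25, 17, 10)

(45,108,117): 45²+108² = 13689 = 117² → right
(240,54,246): 54²+240² = 60516 = 246² → right
(54,89,40): 40²+54² = 4516 < 7921 = 89² → obtuse
(116,120,46): 46²+116² = 15572 > 14400 = 120² → acute
(24,13,19): 13²+19² = 530 < 576 = 24² → obtuse
(25,17,10): 10²+17² = 389 < 625 = 25² → obtuse
3 of the 6 are obtuse.

3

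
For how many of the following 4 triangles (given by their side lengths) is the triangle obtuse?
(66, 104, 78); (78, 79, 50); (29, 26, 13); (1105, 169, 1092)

1

(66,104,78): 66²+78² = 10440 < 10816 = 104² → obtuse
(78,79,50): 50²+78² = 8584 > 6241 = 79² → acute
(29,26,13): 13²+26² = 845 > 841 = 29² → acute
(1105,169,1092): 169²+1092² = 1221025 = 1105² → right
1 of the 4 is obtuse.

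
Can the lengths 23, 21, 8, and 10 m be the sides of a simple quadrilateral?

A quadrilateral exists iff every side is shorter than the sum of the others — equivalently, the longest side is less than the sum of the rest.
Longest side 23 < 39 (sum of the remaining 3), so yes.

Yes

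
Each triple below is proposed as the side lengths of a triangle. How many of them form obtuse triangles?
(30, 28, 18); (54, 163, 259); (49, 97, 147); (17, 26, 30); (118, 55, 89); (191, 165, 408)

1

(30,28,18): 18²+28² = 1108 > 900 = 30² → acute
(54,163,259): 54+163 ≤ 259, not a triangle
(49,97,147): 49+97 ≤ 147, not a triangle
(17,26,30): 17²+26² = 965 > 900 = 30² → acute
(118,55,89): 55²+89² = 10946 < 13924 = 118² → obtuse
(191,165,408): 165+191 ≤ 408, not a triangle
1 of the 6 is obtuse.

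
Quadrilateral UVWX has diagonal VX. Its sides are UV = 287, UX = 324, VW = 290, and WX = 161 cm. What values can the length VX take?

From triangle UVX: |287 − 324| < VX < 287 + 324, i.e. 37 < VX < 611.
From triangle WVX: 129 < VX < 451.
Both must hold, so VX lies in the intersection.

129 < VX < 451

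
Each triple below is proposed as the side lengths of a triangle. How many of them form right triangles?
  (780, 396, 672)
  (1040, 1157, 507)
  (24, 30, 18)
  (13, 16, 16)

(780,396,672): 396²+672² = 608400 = 780² → right
(1040,1157,507): 507²+1040² = 1338649 = 1157² → right
(24,30,18): 18²+24² = 900 = 30² → right
(13,16,16): 13²+16² = 425 > 256 = 16² → acute
3 of the 4 are right.

3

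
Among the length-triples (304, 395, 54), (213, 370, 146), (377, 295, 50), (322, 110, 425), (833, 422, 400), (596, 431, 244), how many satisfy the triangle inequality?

(54,304,395): 54+304 ≤ 395 → not valid
(146,213,370): 146+213 ≤ 370 → not valid
(50,295,377): 50+295 ≤ 377 → not valid
(110,322,425): 110+322 > 425 → valid
(400,422,833): 400+422 ≤ 833 → not valid
(244,431,596): 244+431 > 596 → valid
2 of the 6 triples form a triangle.

2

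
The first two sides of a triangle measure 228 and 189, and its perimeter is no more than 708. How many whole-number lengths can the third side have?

252

Triangle inequality: 39 < x < 417. Perimeter ≤ 708 gives x ≤ 708 − 228 − 189 = 291.
So 39 < x ≤ 291; integers 40 through 291: 252 values.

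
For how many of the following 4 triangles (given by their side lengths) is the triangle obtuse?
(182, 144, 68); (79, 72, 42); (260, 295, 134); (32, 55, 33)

(182,144,68): 68²+144² = 25360 < 33124 = 182² → obtuse
(79,72,42): 42²+72² = 6948 > 6241 = 79² → acute
(260,295,134): 134²+260² = 85556 < 87025 = 295² → obtuse
(32,55,33): 32²+33² = 2113 < 3025 = 55² → obtuse
3 of the 4 are obtuse.

3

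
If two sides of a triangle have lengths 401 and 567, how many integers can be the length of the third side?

The third side lies in the open interval (166, 968).
Integers from 167 to 967 inclusive: 967 − 167 + 1 = 801.

801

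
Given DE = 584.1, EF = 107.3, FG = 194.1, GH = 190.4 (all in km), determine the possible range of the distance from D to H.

92.3 ≤ DH ≤ 1075.9 km

The maximum is all hops collinear in one direction: 584.1 + 107.3 + 194.1 + 190.4 = 1075.9.
The longest hop is 584.1; the others sum to 491.8. Folding the others back against it leaves at least 584.1 − 491.8 = 92.3.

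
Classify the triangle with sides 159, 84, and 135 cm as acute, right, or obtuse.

Compare the square of the longest side to the sum of squares of the other two: 84² + 135² = 25281 = 159².

right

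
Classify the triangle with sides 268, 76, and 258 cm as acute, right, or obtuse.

Compare the square of the longest side to the sum of squares of the other two: 76² + 258² = 72340 > 71824 = 268².

acute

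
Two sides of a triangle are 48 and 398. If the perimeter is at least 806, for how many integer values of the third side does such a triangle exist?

Triangle inequality: 350 < x < 446. Perimeter ≥ 806 gives x ≥ 806 − 48 − 398 = 360.
So 360 ≤ x < 446; integers 360 through 445: 86 values.

86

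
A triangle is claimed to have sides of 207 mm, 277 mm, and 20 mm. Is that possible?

No

The longest side is 277, but the other two sum to only 227.
227 < 277, so the triangle inequality fails.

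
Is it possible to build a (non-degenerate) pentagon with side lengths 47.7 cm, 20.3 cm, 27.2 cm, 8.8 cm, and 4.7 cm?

A pentagon exists iff every side is shorter than the sum of the others — equivalently, the longest side is less than the sum of the rest.
Longest side 47.7 < 61.0 (sum of the remaining 4), so yes.

Yes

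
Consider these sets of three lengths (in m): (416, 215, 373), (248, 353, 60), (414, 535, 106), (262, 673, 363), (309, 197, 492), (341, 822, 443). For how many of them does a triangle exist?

(215,373,416): 215+373 > 416 → valid
(60,248,353): 60+248 ≤ 353 → not valid
(106,414,535): 106+414 ≤ 535 → not valid
(262,363,673): 262+363 ≤ 673 → not valid
(197,309,492): 197+309 > 492 → valid
(341,443,822): 341+443 ≤ 822 → not valid
2 of the 6 triples form a triangle.

2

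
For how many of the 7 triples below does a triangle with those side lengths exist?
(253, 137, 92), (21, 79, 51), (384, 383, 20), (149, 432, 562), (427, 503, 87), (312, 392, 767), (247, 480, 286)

4

(92,137,253): 92+137 ≤ 253 → not valid
(21,51,79): 21+51 ≤ 79 → not valid
(20,383,384): 20+383 > 384 → valid
(149,432,562): 149+432 > 562 → valid
(87,427,503): 87+427 > 503 → valid
(312,392,767): 312+392 ≤ 767 → not valid
(247,286,480): 247+286 > 480 → valid
4 of the 7 triples form a triangle.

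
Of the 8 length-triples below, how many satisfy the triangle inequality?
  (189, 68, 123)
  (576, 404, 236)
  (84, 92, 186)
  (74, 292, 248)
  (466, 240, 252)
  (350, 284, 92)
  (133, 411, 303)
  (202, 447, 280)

(68,123,189): 68+123 > 189 → valid
(236,404,576): 236+404 > 576 → valid
(84,92,186): 84+92 ≤ 186 → not valid
(74,248,292): 74+248 > 292 → valid
(240,252,466): 240+252 > 466 → valid
(92,284,350): 92+284 > 350 → valid
(133,303,411): 133+303 > 411 → valid
(202,280,447): 202+280 > 447 → valid
7 of the 8 triples form a triangle.

7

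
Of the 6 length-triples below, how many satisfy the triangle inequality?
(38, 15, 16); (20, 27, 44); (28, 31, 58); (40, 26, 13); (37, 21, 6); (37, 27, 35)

(15,16,38): 15+16 ≤ 38 → not valid
(20,27,44): 20+27 > 44 → valid
(28,31,58): 28+31 > 58 → valid
(13,26,40): 13+26 ≤ 40 → not valid
(6,21,37): 6+21 ≤ 37 → not valid
(27,35,37): 27+35 > 37 → valid
3 of the 6 triples form a triangle.

3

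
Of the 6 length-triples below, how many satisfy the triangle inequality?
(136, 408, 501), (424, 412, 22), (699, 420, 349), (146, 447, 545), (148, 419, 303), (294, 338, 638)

5

(136,408,501): 136+408 > 501 → valid
(22,412,424): 22+412 > 424 → valid
(349,420,699): 349+420 > 699 → valid
(146,447,545): 146+447 > 545 → valid
(148,303,419): 148+303 > 419 → valid
(294,338,638): 294+338 ≤ 638 → not valid
5 of the 6 triples form a triangle.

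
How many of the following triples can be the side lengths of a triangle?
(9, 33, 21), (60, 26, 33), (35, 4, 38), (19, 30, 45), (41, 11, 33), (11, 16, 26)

4

(9,21,33): 9+21 ≤ 33 → not valid
(26,33,60): 26+33 ≤ 60 → not valid
(4,35,38): 4+35 > 38 → valid
(19,30,45): 19+30 > 45 → valid
(11,33,41): 11+33 > 41 → valid
(11,16,26): 11+16 > 26 → valid
4 of the 6 triples form a triangle.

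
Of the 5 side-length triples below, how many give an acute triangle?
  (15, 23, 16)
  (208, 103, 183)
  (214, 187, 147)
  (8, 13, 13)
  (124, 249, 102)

(15,23,16): 15²+16² = 481 < 529 = 23² → obtuse
(208,103,183): 103²+183² = 44098 > 43264 = 208² → acute
(214,187,147): 147²+187² = 56578 > 45796 = 214² → acute
(8,13,13): 8²+13² = 233 > 169 = 13² → acute
(124,249,102): 102+124 ≤ 249, not a triangle
3 of the 5 are acute.

3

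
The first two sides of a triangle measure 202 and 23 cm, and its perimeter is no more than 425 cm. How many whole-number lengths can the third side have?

Triangle inequality: 179 < x < 225. Perimeter ≤ 425 gives x ≤ 425 − 202 − 23 = 200.
So 179 < x ≤ 200; integers 180 through 200: 21 values.

21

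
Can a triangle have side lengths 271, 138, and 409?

The two shorter sides sum to 409, exactly equal to the longest side 409.
That gives only a degenerate (flat) triangle — the inequality must be strict.

No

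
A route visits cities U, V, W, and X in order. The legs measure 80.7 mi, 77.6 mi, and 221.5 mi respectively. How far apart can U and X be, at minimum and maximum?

The maximum is all hops collinear in one direction: 80.7 + 77.6 + 221.5 = 379.8.
The longest hop is 221.5; the others sum to 158.3. Folding the others back against it leaves at least 221.5 − 158.3 = 63.2.

63.2 ≤ UX ≤ 379.8 mi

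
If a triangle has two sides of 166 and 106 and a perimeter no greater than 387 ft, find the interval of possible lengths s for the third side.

Triangle inequality alone gives 60 < s < 272.
The perimeter condition gives s ≤ 387 − 166 − 106 = 115.
Intersecting the two: 60 < s ≤ 115.

60 < s ≤ 115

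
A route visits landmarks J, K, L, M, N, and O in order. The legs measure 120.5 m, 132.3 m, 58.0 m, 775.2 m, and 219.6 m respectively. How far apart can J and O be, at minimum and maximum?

The maximum is all hops collinear in one direction: 120.5 + 132.3 + 58.0 + 775.2 + 219.6 = 1305.6.
The longest hop is 775.2; the others sum to 530.4. Folding the others back against it leaves at least 775.2 − 530.4 = 244.8.

244.8 ≤ JO ≤ 1305.6 m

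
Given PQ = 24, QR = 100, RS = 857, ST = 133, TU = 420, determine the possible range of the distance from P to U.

The maximum is all hops collinear in one direction: 24 + 100 + 857 + 133 + 420 = 1534.
The longest hop is 857; the others sum to 677. Folding the others back against it leaves at least 857 − 677 = 180.

180 ≤ PU ≤ 1534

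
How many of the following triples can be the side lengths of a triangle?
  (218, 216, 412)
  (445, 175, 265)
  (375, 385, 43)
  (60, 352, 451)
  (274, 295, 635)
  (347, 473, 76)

(216,218,412): 216+218 > 412 → valid
(175,265,445): 175+265 ≤ 445 → not valid
(43,375,385): 43+375 > 385 → valid
(60,352,451): 60+352 ≤ 451 → not valid
(274,295,635): 274+295 ≤ 635 → not valid
(76,347,473): 76+347 ≤ 473 → not valid
2 of the 6 triples form a triangle.

2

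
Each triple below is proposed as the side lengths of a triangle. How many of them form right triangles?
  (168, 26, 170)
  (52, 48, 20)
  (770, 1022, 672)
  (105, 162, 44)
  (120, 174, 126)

(168,26,170): 26²+168² = 28900 = 170² → right
(52,48,20): 20²+48² = 2704 = 52² → right
(770,1022,672): 672²+770² = 1044484 = 1022² → right
(105,162,44): 44+105 ≤ 162, not a triangle
(120,174,126): 120²+126² = 30276 = 174² → right
4 of the 5 are right.

4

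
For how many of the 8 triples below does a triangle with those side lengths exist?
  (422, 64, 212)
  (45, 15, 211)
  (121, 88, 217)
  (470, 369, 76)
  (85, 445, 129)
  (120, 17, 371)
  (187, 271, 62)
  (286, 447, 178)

(64,212,422): 64+212 ≤ 422 → not valid
(15,45,211): 15+45 ≤ 211 → not valid
(88,121,217): 88+121 ≤ 217 → not valid
(76,369,470): 76+369 ≤ 470 → not valid
(85,129,445): 85+129 ≤ 445 → not valid
(17,120,371): 17+120 ≤ 371 → not valid
(62,187,271): 62+187 ≤ 271 → not valid
(178,286,447): 178+286 > 447 → valid
1 of the 8 triples forms a triangle.

1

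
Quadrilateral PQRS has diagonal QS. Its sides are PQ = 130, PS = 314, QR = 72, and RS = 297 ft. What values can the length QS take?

225 < QS < 369

From triangle PQS: |130 − 314| < QS < 130 + 314, i.e. 184 < QS < 444.
From triangle RQS: 225 < QS < 369.
Both must hold, so QS lies in the intersection.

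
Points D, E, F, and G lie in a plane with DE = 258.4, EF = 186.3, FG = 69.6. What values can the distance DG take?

The maximum is all hops collinear in one direction: 258.4 + 186.3 + 69.6 = 514.3.
The longest hop is 258.4; the others sum to 255.9. Folding the others back against it leaves at least 258.4 − 255.9 = 2.5.

2.5 ≤ DG ≤ 514.3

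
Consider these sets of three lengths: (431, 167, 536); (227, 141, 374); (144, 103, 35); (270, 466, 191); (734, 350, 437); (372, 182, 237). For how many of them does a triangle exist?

3

(167,431,536): 167+431 > 536 → valid
(141,227,374): 141+227 ≤ 374 → not valid
(35,103,144): 35+103 ≤ 144 → not valid
(191,270,466): 191+270 ≤ 466 → not valid
(350,437,734): 350+437 > 734 → valid
(182,237,372): 182+237 > 372 → valid
3 of the 6 triples form a triangle.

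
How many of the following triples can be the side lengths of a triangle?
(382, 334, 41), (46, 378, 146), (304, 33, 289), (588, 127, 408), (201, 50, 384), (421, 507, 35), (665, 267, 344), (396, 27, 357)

(41,334,382): 41+334 ≤ 382 → not valid
(46,146,378): 46+146 ≤ 378 → not valid
(33,289,304): 33+289 > 304 → valid
(127,408,588): 127+408 ≤ 588 → not valid
(50,201,384): 50+201 ≤ 384 → not valid
(35,421,507): 35+421 ≤ 507 → not valid
(267,344,665): 267+344 ≤ 665 → not valid
(27,357,396): 27+357 ≤ 396 → not valid
1 of the 8 triples forms a triangle.

1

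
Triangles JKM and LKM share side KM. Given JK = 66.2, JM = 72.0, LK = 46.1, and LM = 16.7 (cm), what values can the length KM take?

29.4 < KM < 62.8

From triangle JKM: |66.2 − 72.0| < KM < 66.2 + 72.0, i.e. 5.8 < KM < 138.2.
From triangle LKM: 29.4 < KM < 62.8.
Both must hold, so KM lies in the intersection.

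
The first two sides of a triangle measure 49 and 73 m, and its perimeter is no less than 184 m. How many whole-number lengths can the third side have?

60

Triangle inequality: 24 < x < 122. Perimeter ≥ 184 gives x ≥ 184 − 49 − 73 = 62.
So 62 ≤ x < 122; integers 62 through 121: 60 values.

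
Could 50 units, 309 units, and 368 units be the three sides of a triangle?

The longest side is 368, but the other two sum to only 359.
359 < 368, so the triangle inequality fails.

No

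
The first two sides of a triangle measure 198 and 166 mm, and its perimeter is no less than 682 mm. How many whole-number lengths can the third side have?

Triangle inequality: 32 < x < 364. Perimeter ≥ 682 gives x ≥ 682 − 198 − 166 = 318.
So 318 ≤ x < 364; integers 318 through 363: 46 values.

46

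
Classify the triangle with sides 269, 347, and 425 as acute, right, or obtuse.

Compare the square of the longest side to the sum of squares of the other two: 269² + 347² = 192770 > 180625 = 425².

acute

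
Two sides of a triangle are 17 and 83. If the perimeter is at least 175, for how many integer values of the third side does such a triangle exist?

Triangle inequality: 66 < x < 100. Perimeter ≥ 175 gives x ≥ 175 − 17 − 83 = 75.
So 75 ≤ x < 100; integers 75 through 99: 25 values.

25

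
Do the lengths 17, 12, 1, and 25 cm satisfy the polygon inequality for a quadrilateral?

A quadrilateral exists iff every side is shorter than the sum of the others — equivalently, the longest side is less than the sum of the rest.
Longest side 25 < 30 (sum of the remaining 3), so yes.

Yes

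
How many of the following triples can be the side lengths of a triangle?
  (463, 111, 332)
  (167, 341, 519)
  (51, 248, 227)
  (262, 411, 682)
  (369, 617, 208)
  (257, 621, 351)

(111,332,463): 111+332 ≤ 463 → not valid
(167,341,519): 167+341 ≤ 519 → not valid
(51,227,248): 51+227 > 248 → valid
(262,411,682): 262+411 ≤ 682 → not valid
(208,369,617): 208+369 ≤ 617 → not valid
(257,351,621): 257+351 ≤ 621 → not valid
1 of the 6 triples forms a triangle.

1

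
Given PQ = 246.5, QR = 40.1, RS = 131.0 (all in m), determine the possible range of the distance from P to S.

The maximum is all hops collinear in one direction: 246.5 + 40.1 + 131.0 = 417.6.
The longest hop is 246.5; the others sum to 171.1. Folding the others back against it leaves at least 246.5 − 171.1 = 75.4.

75.4 ≤ PS ≤ 417.6 m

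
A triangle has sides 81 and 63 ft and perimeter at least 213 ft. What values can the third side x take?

Triangle inequality alone gives 18 < x < 144.
The perimeter condition gives x ≥ 213 − 81 − 63 = 69.
Intersecting the two: 69 ≤ x < 144.

69 ≤ x < 144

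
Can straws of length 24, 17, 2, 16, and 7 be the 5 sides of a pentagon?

A pentagon exists iff every side is shorter than the sum of the others — equivalently, the longest side is less than the sum of the rest.
Longest side 24 < 42 (sum of the remaining 4), so yes.

Yes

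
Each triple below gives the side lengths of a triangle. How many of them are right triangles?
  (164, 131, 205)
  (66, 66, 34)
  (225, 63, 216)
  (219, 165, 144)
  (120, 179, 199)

(164,131,205): 131²+164² = 44057 > 42025 = 205² → acute
(66,66,34): 34²+66² = 5512 > 4356 = 66² → acute
(225,63,216): 63²+216² = 50625 = 225² → right
(219,165,144): 144²+165² = 47961 = 219² → right
(120,179,199): 120²+179² = 46441 > 39601 = 199² → acute
2 of the 5 are right.

2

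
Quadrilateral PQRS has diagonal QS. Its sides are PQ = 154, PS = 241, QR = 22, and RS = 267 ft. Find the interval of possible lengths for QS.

From triangle PQS: |154 − 241| < QS < 154 + 241, i.e. 87 < QS < 395.
From triangle RQS: 245 < QS < 289.
Both must hold, so QS lies in the intersection.

245 < QS < 289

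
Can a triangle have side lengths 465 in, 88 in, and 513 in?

The longest side is 513, and the other two sum to 553.
Since 553 > 513, the triangle inequality holds.

Yes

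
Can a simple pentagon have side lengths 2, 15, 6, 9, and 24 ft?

Yes

A pentagon exists iff every side is shorter than the sum of the others — equivalently, the longest side is less than the sum of the rest.
Longest side 24 < 32 (sum of the remaining 4), so yes.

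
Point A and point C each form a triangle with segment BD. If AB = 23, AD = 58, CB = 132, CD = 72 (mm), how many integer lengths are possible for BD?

From triangle ABD: 35 < BD < 81.
From triangle CBD: 60 < BD < 204.
Intersection: 60 < BD < 81, so integers 61 through 80: 20 values.

20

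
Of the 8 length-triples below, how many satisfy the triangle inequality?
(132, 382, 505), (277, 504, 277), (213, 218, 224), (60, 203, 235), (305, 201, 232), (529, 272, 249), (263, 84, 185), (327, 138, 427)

(132,382,505): 132+382 > 505 → valid
(277,277,504): 277+277 > 504 → valid
(213,218,224): 213+218 > 224 → valid
(60,203,235): 60+203 > 235 → valid
(201,232,305): 201+232 > 305 → valid
(249,272,529): 249+272 ≤ 529 → not valid
(84,185,263): 84+185 > 263 → valid
(138,327,427): 138+327 > 427 → valid
7 of the 8 triples form a triangle.

7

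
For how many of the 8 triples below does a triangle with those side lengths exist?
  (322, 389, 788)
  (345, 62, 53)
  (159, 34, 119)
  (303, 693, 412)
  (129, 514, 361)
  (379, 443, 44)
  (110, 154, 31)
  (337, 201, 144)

(322,389,788): 322+389 ≤ 788 → not valid
(53,62,345): 53+62 ≤ 345 → not valid
(34,119,159): 34+119 ≤ 159 → not valid
(303,412,693): 303+412 > 693 → valid
(129,361,514): 129+361 ≤ 514 → not valid
(44,379,443): 44+379 ≤ 443 → not valid
(31,110,154): 31+110 ≤ 154 → not valid
(144,201,337): 144+201 > 337 → valid
2 of the 8 triples form a triangle.

2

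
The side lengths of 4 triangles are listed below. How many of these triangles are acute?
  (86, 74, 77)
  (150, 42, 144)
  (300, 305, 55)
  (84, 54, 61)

(86,74,77): 74²+77² = 11405 > 7396 = 86² → acute
(150,42,144): 42²+144² = 22500 = 150² → right
(300,305,55): 55²+300² = 93025 = 305² → right
(84,54,61): 54²+61² = 6637 < 7056 = 84² → obtuse
1 of the 4 is acute.

1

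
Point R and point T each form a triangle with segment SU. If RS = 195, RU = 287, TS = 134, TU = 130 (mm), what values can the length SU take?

92 < SU < 264

From triangle RSU: |195 − 287| < SU < 195 + 287, i.e. 92 < SU < 482.
From triangle TSU: 4 < SU < 264.
Both must hold, so SU lies in the intersection.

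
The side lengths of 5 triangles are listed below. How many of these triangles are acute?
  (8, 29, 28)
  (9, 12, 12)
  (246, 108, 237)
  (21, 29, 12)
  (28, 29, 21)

(8,29,28): 8²+28² = 848 > 841 = 29² → acute
(9,12,12): 9²+12² = 225 > 144 = 12² → acute
(246,108,237): 108²+237² = 67833 > 60516 = 246² → acute
(21,29,12): 12²+21² = 585 < 841 = 29² → obtuse
(28,29,21): 21²+28² = 1225 > 841 = 29² → acute
4 of the 5 are acute.

4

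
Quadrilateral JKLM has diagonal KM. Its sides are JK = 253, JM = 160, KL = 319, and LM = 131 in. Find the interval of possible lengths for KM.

188 < KM < 413

From triangle JKM: |253 − 160| < KM < 253 + 160, i.e. 93 < KM < 413.
From triangle LKM: 188 < KM < 450.
Both must hold, so KM lies in the intersection.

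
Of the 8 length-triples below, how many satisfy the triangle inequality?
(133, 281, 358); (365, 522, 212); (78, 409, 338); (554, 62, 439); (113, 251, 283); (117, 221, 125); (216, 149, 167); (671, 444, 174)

(133,281,358): 133+281 > 358 → valid
(212,365,522): 212+365 > 522 → valid
(78,338,409): 78+338 > 409 → valid
(62,439,554): 62+439 ≤ 554 → not valid
(113,251,283): 113+251 > 283 → valid
(117,125,221): 117+125 > 221 → valid
(149,167,216): 149+167 > 216 → valid
(174,444,671): 174+444 ≤ 671 → not valid
6 of the 8 triples form a triangle.

6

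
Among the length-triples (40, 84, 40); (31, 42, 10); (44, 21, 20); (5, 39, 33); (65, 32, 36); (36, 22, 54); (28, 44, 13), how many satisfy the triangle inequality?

(40,40,84): 40+40 ≤ 84 → not valid
(10,31,42): 10+31 ≤ 42 → not valid
(20,21,44): 20+21 ≤ 44 → not valid
(5,33,39): 5+33 ≤ 39 → not valid
(32,36,65): 32+36 > 65 → valid
(22,36,54): 22+36 > 54 → valid
(13,28,44): 13+28 ≤ 44 → not valid
2 of the 7 triples form a triangle.

2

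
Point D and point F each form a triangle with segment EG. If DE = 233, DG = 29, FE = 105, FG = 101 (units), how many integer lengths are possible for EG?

From triangle DEG: 204 < EG < 262.
From triangle FEG: 4 < EG < 206.
Intersection: 204 < EG < 206, so integers 205 through 205: 1 values.

1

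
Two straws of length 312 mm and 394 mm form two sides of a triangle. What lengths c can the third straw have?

By the triangle inequality, c must be less than 312 + 394 = 706 and greater than |312 − 394| = 82.

82 < c < 706 (mm)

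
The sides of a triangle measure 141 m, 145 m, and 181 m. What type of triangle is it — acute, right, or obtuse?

acute

Compare the square of the longest side to the sum of squares of the other two: 141² + 145² = 40906 > 32761 = 181².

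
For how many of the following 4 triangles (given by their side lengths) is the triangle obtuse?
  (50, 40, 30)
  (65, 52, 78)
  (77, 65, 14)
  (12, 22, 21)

1

(50,40,30): 30²+40² = 2500 = 50² → right
(65,52,78): 52²+65² = 6929 > 6084 = 78² → acute
(77,65,14): 14²+65² = 4421 < 5929 = 77² → obtuse
(12,22,21): 12²+21² = 585 > 484 = 22² → acute
1 of the 4 is obtuse.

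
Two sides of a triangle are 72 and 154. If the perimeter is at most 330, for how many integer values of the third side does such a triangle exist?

Triangle inequality: 82 < x < 226. Perimeter ≤ 330 gives x ≤ 330 − 72 − 154 = 104.
So 82 < x ≤ 104; integers 83 through 104: 22 values.

22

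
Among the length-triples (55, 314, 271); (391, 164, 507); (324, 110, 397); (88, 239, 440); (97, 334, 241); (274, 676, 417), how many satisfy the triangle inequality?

(55,271,314): 55+271 > 314 → valid
(164,391,507): 164+391 > 507 → valid
(110,324,397): 110+324 > 397 → valid
(88,239,440): 88+239 ≤ 440 → not valid
(97,241,334): 97+241 > 334 → valid
(274,417,676): 274+417 > 676 → valid
5 of the 6 triples form a triangle.

5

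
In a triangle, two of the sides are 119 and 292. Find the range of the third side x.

173 < x < 411

By the triangle inequality, x must be less than 119 + 292 = 411 and greater than |119 − 292| = 173.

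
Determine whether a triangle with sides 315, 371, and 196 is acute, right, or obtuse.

Compare the square of the longest side to the sum of squares of the other two: 196² + 315² = 137641 = 371².

right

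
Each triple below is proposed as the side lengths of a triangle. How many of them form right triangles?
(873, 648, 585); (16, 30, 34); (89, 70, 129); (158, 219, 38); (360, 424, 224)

(873,648,585): 585²+648² = 762129 = 873² → right
(16,30,34): 16²+30² = 1156 = 34² → right
(89,70,129): 70²+89² = 12821 < 16641 = 129² → obtuse
(158,219,38): 38+158 ≤ 219, not a triangle
(360,424,224): 224²+360² = 179776 = 424² → right
3 of the 5 are right.

3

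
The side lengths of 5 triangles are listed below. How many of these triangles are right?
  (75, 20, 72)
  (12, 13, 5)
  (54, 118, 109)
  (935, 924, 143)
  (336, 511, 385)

3

(75,20,72): 20²+72² = 5584 < 5625 = 75² → obtuse
(12,13,5): 5²+12² = 169 = 13² → right
(54,118,109): 54²+109² = 14797 > 13924 = 118² → acute
(935,924,143): 143²+924² = 874225 = 935² → right
(336,511,385): 336²+385² = 261121 = 511² → right
3 of the 5 are right.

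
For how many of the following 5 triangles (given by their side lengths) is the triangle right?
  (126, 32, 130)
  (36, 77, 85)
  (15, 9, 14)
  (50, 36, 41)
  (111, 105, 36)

(126,32,130): 32²+126² = 16900 = 130² → right
(36,77,85): 36²+77² = 7225 = 85² → right
(15,9,14): 9²+14² = 277 > 225 = 15² → acute
(50,36,41): 36²+41² = 2977 > 2500 = 50² → acute
(111,105,36): 36²+105² = 12321 = 111² → right
3 of the 5 are right.

3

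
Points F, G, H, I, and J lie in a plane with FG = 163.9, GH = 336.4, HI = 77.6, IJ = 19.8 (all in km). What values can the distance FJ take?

75.1 ≤ FJ ≤ 597.7 km

The maximum is all hops collinear in one direction: 163.9 + 336.4 + 77.6 + 19.8 = 597.7.
The longest hop is 336.4; the others sum to 261.3. Folding the others back against it leaves at least 336.4 − 261.3 = 75.1.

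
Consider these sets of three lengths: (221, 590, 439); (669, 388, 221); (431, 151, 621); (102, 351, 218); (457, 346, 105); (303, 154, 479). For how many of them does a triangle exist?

1

(221,439,590): 221+439 > 590 → valid
(221,388,669): 221+388 ≤ 669 → not valid
(151,431,621): 151+431 ≤ 621 → not valid
(102,218,351): 102+218 ≤ 351 → not valid
(105,346,457): 105+346 ≤ 457 → not valid
(154,303,479): 154+303 ≤ 479 → not valid
1 of the 6 triples forms a triangle.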